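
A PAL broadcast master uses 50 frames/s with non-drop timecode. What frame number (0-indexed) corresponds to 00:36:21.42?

frame 109092

Total seconds to the label: (0 × 3600 + 36 × 60 + 21) = 2181.
Frame index = 2181 × 50 + 42 = 109092.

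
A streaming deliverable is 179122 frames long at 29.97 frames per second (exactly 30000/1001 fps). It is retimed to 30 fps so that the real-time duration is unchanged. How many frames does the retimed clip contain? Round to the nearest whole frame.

179301 frames

Frames at target rate = 179122 × (30) / (30000/1001) = 89650561/500 ≈ 179301.122.
Nearest whole frame: 179301.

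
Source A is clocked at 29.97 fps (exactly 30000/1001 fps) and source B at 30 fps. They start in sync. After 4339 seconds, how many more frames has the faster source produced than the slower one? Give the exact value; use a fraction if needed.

130170/1001 frames

A emits 30000/1001 × 4339 = 130170000/1001 frames; B emits 30 × 4339 = 130170.
Difference = 130170/1001 frames (≈ 130.0400); B is ahead of A.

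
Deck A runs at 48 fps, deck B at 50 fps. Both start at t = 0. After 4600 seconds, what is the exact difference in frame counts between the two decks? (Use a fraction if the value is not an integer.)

9200 frames

A emits 48 × 4600 = 220800 frames; B emits 50 × 4600 = 230000.
Difference = 9200 frames; B is ahead of A.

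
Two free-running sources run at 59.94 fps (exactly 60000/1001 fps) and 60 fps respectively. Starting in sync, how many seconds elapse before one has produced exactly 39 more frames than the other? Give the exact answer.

The gap grows by |60 − 60000/1001| = 60/1001 frames per second.
Time for a 39-frame gap: 39 ÷ (60/1001) = 650.65 s.

650.65 seconds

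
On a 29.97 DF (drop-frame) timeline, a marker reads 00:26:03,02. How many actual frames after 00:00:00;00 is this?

As if non-drop at 30 labels/s: (0 × 3600 + 26 × 60 + 3) × 30 + 2 = 46892.
Minute boundaries passed: 26; those not divisible by 10: 26 − 2 = 24; dropped labels = 2 × 24 = 48.
Actual frame index = 46892 − 48 = 46844.

46844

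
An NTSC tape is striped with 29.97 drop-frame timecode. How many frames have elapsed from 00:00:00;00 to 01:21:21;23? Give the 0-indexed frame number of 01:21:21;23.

As if non-drop at 30 labels/s: (1 × 3600 + 21 × 60 + 21) × 30 + 23 = 146453.
Minute boundaries passed: 81; those not divisible by 10: 81 − 8 = 73; dropped labels = 2 × 73 = 146.
Actual frame index = 146453 − 146 = 146307.

146307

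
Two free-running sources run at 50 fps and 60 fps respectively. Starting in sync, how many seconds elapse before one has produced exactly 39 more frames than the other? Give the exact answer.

The gap grows by |60 − 50| = 10 frames per second.
Time for a 39-frame gap: 39 ÷ (10) = 3.9 s.

3.9 seconds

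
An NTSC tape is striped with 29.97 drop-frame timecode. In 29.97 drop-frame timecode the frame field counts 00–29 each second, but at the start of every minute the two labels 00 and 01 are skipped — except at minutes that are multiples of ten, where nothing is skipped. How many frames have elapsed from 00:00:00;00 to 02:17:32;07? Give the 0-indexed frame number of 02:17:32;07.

As if non-drop at 30 labels/s: (2 × 3600 + 17 × 60 + 32) × 30 + 7 = 247567.
Minute boundaries passed: 137; those not divisible by 10: 137 − 13 = 124; dropped labels = 2 × 124 = 248.
Actual frame index = 247567 − 248 = 247319.

247319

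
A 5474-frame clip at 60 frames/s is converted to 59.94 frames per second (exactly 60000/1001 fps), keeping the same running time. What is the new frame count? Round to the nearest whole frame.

5469 frames

Frames at target rate = 5474 × (60000/1001) / (60) = 782000/143 ≈ 5468.531.
Nearest whole frame: 5469.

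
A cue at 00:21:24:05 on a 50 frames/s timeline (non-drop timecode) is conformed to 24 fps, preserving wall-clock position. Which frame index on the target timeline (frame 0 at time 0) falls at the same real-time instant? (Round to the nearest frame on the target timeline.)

frame 30818

Source frame index: (0×3600 + 21×60 + 24) × 50 + 5 = 64205.
Real time: 64205 / (50) = 12841/10 s.
Target frame: (12841/10) × (24) = 154092/5 ≈ 30818.400 → 30818.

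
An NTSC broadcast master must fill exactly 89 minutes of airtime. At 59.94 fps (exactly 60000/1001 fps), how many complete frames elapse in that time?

320079 frames

89 min = 5340 s.
Frames = 5340 × 60000/1001 = 320400000/1001 ≈ 320079.9201.
Complete frames: 320079.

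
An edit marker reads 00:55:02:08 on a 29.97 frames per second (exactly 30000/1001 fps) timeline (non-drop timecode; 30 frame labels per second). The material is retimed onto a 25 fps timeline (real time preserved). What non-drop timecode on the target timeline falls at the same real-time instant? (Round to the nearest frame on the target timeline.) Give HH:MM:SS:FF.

00:55:05:14

Source frame index: (0×3600 + 55×60 + 2) × 30 + 8 = 99068.
Real time: 99068 / (30000/1001) = 24791767/7500 s.
Target frame: (24791767/7500) × (25) = 24791767/300 ≈ 82639.223 → 82639.
At 25 labels/s: frame 82639 → 00:55:05:14.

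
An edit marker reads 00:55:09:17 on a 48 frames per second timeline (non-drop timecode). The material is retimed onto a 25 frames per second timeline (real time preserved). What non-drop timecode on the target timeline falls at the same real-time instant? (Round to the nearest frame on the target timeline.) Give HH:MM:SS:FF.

Source frame index: (0×3600 + 55×60 + 9) × 48 + 17 = 158849.
Real time: 158849 / (48) = 158849/48 s.
Target frame: (158849/48) × (25) = 3971225/48 ≈ 82733.854 → 82734.
At 25 labels/s: frame 82734 → 00:55:09:09.

00:55:09:09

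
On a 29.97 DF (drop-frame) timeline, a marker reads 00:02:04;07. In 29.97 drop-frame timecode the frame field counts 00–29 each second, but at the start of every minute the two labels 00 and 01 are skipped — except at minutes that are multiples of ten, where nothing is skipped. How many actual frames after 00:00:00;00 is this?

3723

Complete 10-minute blocks: 0, each 17982 frames → 0.
Remaining 2 whole minutes in the current block: 1800 + 1 × 1798 = 3598 frames.
Within the current minute: 4 × 30 + 7 − 2 = 125 (labels ;00/;01 skipped at this minute). Total = 0 + 3598 + 125 = 3723.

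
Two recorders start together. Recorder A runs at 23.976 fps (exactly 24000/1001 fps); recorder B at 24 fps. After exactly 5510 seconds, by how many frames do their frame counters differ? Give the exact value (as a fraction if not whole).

132240/1001 frames

A emits 24000/1001 × 5510 = 132240000/1001 frames; B emits 24 × 5510 = 132240.
Difference = 132240/1001 frames (≈ 132.1079); B is ahead of A.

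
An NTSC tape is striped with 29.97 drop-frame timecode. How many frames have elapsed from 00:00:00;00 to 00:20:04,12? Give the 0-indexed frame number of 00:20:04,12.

36096

As if non-drop at 30 labels/s: (0 × 3600 + 20 × 60 + 4) × 30 + 12 = 36132.
Minute boundaries passed: 20; those not divisible by 10: 20 − 2 = 18; dropped labels = 2 × 18 = 36.
Actual frame index = 36132 − 36 = 36096.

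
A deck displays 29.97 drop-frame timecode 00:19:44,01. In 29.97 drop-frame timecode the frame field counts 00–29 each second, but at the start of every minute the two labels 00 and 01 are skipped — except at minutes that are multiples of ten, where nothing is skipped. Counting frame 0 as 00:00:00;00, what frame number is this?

As if non-drop at 30 labels/s: (0 × 3600 + 19 × 60 + 44) × 30 + 1 = 35521.
Minute boundaries passed: 19; those not divisible by 10: 19 − 1 = 18; dropped labels = 2 × 18 = 36.
Actual frame index = 35521 − 36 = 35485.

35485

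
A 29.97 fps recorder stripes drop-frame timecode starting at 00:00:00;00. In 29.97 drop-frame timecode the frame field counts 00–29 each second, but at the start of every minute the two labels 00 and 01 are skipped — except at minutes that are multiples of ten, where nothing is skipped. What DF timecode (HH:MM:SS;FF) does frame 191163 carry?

01:46:18;15

Each 10-minute DF block holds 10 × 60 × 30 − 9 × 2 = 17982 frames. 191163 ÷ 17982 → 10 full blocks, remainder 11343.
Within the partial block the first minute is 1800 frames and each further minute 1798, so 6 further minute boundaries passed. Total skipped labels = 18 × 10 + 2 × 6 = 192.
Non-drop label index = 191163 + 192 = 191355; at 30 labels/s that is 01:46:18:15, i.e. DF 01:46:18;15.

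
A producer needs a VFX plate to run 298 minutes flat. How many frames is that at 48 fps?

298 min = 17880 s.
Frames = 17880 × 48 = 858240.

858240 frames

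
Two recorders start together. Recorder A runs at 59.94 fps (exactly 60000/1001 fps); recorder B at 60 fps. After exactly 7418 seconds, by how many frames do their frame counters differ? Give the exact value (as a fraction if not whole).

445080/1001 frames

A emits 60000/1001 × 7418 = 445080000/1001 frames; B emits 60 × 7418 = 445080.
Difference = 445080/1001 frames (≈ 444.6354); B is ahead of A.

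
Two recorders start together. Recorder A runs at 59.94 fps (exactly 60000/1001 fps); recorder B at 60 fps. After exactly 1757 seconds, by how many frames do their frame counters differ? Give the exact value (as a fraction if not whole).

A emits 60000/1001 × 1757 = 15060000/143 frames; B emits 60 × 1757 = 105420.
Difference = 15060/143 frames (≈ 105.3147); B is ahead of A.

15060/143 frames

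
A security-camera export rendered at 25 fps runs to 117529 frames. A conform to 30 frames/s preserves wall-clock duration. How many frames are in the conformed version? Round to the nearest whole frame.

Frames at target rate = 117529 × (30) / (25) = 705174/5 ≈ 141034.800.
Nearest whole frame: 141035.

141035 frames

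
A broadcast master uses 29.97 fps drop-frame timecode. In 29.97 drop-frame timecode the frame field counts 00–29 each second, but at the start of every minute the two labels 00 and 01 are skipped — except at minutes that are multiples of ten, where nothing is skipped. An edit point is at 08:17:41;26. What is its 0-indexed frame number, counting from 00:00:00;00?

894960

Complete 10-minute blocks: 49, each 17982 frames → 881118.
Remaining 7 whole minutes in the current block: 1800 + 6 × 1798 = 12588 frames.
Within the current minute: 41 × 30 + 26 − 2 = 1254 (labels ;00/;01 skipped at this minute). Total = 881118 + 12588 + 1254 = 894960.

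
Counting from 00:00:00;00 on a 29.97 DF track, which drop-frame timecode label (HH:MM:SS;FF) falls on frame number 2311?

Ten DF minutes hold 17982 frames, so frame 2311 lies in block 0 (frames 0–17981) with 2311 frames into that block.
The block's first minute is 1800 frames and the rest 1798 each; 2311 frames reaches minute 1, so 0 × 18 + 1 × 2 = 2 labels have been skipped so far.
Adding those back, label number 2311 + 2 = 2313 at 30 labels/s is 77 s + 3 f = 0 h 1 min 17 s frame 3, i.e. 00:01:17;03.

00:01:17;03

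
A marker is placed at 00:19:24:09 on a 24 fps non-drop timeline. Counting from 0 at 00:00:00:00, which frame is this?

frame 27945

Total seconds to the label: (0 × 3600 + 19 × 60 + 24) = 1164.
Frame index = 1164 × 24 + 9 = 27945.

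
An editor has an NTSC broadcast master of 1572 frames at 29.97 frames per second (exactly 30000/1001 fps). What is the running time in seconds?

Running time = 1572 / (30000/1001) = 52.4524 s.

52.4524 seconds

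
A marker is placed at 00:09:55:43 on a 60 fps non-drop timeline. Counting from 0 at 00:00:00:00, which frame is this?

35743

Total seconds to the label: (0 × 3600 + 9 × 60 + 55) = 595.
Frame index = 595 × 60 + 43 = 35743.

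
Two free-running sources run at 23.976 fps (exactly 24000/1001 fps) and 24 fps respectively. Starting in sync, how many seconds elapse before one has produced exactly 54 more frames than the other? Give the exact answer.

2252.25 seconds

The gap grows by |24 − 24000/1001| = 24/1001 frames per second.
Time for a 54-frame gap: 54 ÷ (24/1001) = 2252.25 s.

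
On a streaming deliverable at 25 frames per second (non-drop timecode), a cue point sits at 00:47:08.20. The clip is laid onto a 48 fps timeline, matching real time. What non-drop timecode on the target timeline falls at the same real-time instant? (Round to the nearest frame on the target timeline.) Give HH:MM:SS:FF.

00:47:08:38

Source frame index: (0×3600 + 47×60 + 8) × 25 + 20 = 70720.
Real time: 70720 / (25) = 14144/5 s.
Target frame: (14144/5) × (48) = 678912/5 ≈ 135782.400 → 135782.
At 48 labels/s: frame 135782 → 00:47:08:38.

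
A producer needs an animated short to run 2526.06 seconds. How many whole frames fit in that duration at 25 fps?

63151 frames

Frames = 2526.06 × 25 = 126303/2 ≈ 63151.5000.
Complete frames: 63151.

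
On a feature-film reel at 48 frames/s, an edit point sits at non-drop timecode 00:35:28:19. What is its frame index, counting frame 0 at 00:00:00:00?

frame 102163

Total seconds to the label: (0 × 3600 + 35 × 60 + 28) = 2128.
Frame index = 2128 × 48 + 19 = 102163.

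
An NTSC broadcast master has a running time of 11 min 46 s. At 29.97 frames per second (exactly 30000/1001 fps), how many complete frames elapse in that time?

11 min 46 s = 706 s.
Frames = 706 × 30000/1001 = 21180000/1001 ≈ 21158.8412.
Complete frames: 21158.

21158 frames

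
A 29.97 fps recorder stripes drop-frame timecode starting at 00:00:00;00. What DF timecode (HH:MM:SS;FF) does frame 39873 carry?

00:22:10;13

Each 10-minute DF block holds 10 × 60 × 30 − 9 × 2 = 17982 frames. 39873 ÷ 17982 → 2 full blocks, remainder 3909.
Within the partial block the first minute is 1800 frames and each further minute 1798, so 2 further minute boundaries passed. Total skipped labels = 18 × 2 + 2 × 2 = 40.
Non-drop label index = 39873 + 40 = 39913; at 30 labels/s that is 00:22:10:13, i.e. DF 00:22:10;13.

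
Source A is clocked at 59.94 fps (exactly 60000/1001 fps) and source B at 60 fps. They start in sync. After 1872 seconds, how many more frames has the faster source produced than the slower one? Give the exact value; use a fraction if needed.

8640/77 frames

A emits 60000/1001 × 1872 = 8640000/77 frames; B emits 60 × 1872 = 112320.
Difference = 8640/77 frames (≈ 112.2078); B is ahead of A.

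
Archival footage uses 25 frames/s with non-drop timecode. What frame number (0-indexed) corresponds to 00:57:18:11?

85961

Total seconds to the label: (0 × 3600 + 57 × 60 + 18) = 3438.
Frame index = 3438 × 25 + 11 = 85961.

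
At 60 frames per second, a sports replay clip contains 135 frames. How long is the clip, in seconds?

2.25 seconds

Running time = 135 / (60) = 2.25 s.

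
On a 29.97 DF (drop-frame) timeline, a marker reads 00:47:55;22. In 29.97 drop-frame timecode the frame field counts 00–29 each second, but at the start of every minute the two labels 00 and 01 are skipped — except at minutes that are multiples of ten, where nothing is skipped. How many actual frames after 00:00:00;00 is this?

86186

Complete 10-minute blocks: 4, each 17982 frames → 71928.
Remaining 7 whole minutes in the current block: 1800 + 6 × 1798 = 12588 frames.
Within the current minute: 55 × 30 + 22 − 2 = 1670 (labels ;00/;01 skipped at this minute). Total = 71928 + 12588 + 1670 = 86186.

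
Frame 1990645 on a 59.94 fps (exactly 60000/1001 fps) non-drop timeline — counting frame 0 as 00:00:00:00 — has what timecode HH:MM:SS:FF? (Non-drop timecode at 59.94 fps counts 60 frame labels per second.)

09:12:57:25

1990645 ÷ 60 = 33177 full seconds, remainder 25 frames.
33177 s = 9 h 12 min 57 s.
Timecode: 09:12:57:25.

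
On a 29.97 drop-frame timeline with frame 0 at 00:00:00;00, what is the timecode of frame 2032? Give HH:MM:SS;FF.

00:01:07;24

Each 10-minute DF block holds 10 × 60 × 30 − 9 × 2 = 17982 frames. 2032 ÷ 17982 → 0 full blocks, remainder 2032.
Within the partial block the first minute is 1800 frames and each further minute 1798, so 1 further minute boundary passed. Total skipped labels = 18 × 0 + 2 × 1 = 2.
Non-drop label index = 2032 + 2 = 2034; at 30 labels/s that is 00:01:07:24, i.e. DF 00:01:07;24.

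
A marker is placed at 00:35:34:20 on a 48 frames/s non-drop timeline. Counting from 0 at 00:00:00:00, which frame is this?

Total seconds to the label: (0 × 3600 + 35 × 60 + 34) = 2134.
Frame index = 2134 × 48 + 20 = 102452.

frame 102452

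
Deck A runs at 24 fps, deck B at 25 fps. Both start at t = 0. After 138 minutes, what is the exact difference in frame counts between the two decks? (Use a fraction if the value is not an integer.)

8280 frames

138 min = 8280 s.
A emits 24 × 8280 = 198720 frames; B emits 25 × 8280 = 207000.
Difference = 8280 frames; B is ahead of A.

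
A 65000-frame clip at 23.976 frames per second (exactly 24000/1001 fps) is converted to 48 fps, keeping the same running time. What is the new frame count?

Target frames = source frames × (target rate / source rate) = 65000 × (48)/(24000/1001) = 65000 × 1001/500 = 130130.

130130 frames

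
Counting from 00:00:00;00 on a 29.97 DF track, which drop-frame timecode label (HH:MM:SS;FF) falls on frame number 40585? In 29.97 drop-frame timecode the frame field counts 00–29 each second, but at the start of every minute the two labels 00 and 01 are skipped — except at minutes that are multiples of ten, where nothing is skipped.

Ten DF minutes hold 17982 frames, so frame 40585 lies in block 2 (frames 35964–53945) with 4621 frames into that block.
The block's first minute is 1800 frames and the rest 1798 each; 4621 frames reaches minute 2, so 2 × 18 + 2 × 2 = 40 labels have been skipped so far.
Adding those back, label number 40585 + 40 = 40625 at 30 labels/s is 1354 s + 5 f = 0 h 22 min 34 s frame 5, i.e. 00:22:34;05.

00:22:34;05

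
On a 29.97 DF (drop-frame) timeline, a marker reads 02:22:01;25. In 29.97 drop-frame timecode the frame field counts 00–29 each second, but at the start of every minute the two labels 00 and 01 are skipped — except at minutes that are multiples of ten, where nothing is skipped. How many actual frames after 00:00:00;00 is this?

255399

As if non-drop at 30 labels/s: (2 × 3600 + 22 × 60 + 1) × 30 + 25 = 255655.
Minute boundaries passed: 142; those not divisible by 10: 142 − 14 = 128; dropped labels = 2 × 128 = 256.
Actual frame index = 255655 − 256 = 255399.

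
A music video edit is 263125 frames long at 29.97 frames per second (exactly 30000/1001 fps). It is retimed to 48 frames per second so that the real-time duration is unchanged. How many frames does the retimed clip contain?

421421 frames

Target frames = source frames × (target rate / source rate) = 263125 × (48)/(30000/1001) = 263125 × 1001/625 = 421421.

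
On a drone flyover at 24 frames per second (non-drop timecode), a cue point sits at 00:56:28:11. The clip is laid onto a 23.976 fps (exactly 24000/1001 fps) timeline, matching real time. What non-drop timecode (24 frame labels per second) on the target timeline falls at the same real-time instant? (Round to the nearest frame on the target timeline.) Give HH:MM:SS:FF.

Source frame index: (0×3600 + 56×60 + 28) × 24 + 11 = 81323.
Real time: 81323 / (24) = 81323/24 s.
Target frame: (81323/24) × (24000/1001) = 7393000/91 ≈ 81241.758 → 81242.
At 24 labels/s: frame 81242 → 00:56:25:02.

00:56:25:02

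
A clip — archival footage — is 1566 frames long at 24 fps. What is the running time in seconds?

65.25 seconds

Running time = 1566 / (24) = 65.25 s.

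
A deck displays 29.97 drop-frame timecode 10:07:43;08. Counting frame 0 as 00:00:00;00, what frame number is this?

As if non-drop at 30 labels/s: (10 × 3600 + 7 × 60 + 43) × 30 + 8 = 1093898.
Minute boundaries passed: 607; those not divisible by 10: 607 − 60 = 547; dropped labels = 2 × 547 = 1094.
Actual frame index = 1093898 − 1094 = 1092804.

1092804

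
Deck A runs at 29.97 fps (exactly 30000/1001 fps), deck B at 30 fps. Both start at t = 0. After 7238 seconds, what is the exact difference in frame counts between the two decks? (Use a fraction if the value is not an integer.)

2820/13 frames

A emits 30000/1001 × 7238 = 2820000/13 frames; B emits 30 × 7238 = 217140.
Difference = 2820/13 frames (≈ 216.9231); B is ahead of A.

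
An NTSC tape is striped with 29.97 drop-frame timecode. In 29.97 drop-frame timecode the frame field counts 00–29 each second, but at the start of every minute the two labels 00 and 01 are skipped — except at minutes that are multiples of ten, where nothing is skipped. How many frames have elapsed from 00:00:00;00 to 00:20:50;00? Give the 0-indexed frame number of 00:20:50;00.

As if non-drop at 30 labels/s: (0 × 3600 + 20 × 60 + 50) × 30 + 0 = 37500.
Minute boundaries passed: 20; those not divisible by 10: 20 − 2 = 18; dropped labels = 2 × 18 = 36.
Actual frame index = 37500 − 36 = 37464.

37464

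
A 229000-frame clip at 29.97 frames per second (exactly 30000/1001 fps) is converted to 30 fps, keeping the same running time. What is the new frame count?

Target frames = source frames × (target rate / source rate) = 229000 × (30)/(30000/1001) = 229000 × 1001/1000 = 229229.

229229 frames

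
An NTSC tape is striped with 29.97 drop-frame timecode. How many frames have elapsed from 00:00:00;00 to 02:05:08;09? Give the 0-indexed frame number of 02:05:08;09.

225023

Complete 10-minute blocks: 12, each 17982 frames → 215784.
Remaining 5 whole minutes in the current block: 1800 + 4 × 1798 = 8992 frames.
Within the current minute: 8 × 30 + 9 − 2 = 247 (labels ;00/;01 skipped at this minute). Total = 215784 + 8992 + 247 = 225023.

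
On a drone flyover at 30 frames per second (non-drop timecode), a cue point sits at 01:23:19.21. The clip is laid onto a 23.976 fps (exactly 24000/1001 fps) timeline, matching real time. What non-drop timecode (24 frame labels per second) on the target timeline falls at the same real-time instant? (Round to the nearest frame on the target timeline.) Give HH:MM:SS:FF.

01:23:14:17

Source frame index: (1×3600 + 23×60 + 19) × 30 + 21 = 149991.
Real time: 149991 / (30) = 49997/10 s.
Target frame: (49997/10) × (24000/1001) = 119992800/1001 ≈ 119872.927 → 119873.
At 24 labels/s: frame 119873 → 01:23:14:17.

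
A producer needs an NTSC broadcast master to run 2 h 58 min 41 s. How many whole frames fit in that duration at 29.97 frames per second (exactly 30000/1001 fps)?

2 h 58 min 41 s = 10721 s.
Frames = 10721 × 30000/1001 = 321630000/1001 ≈ 321308.6913.
Complete frames: 321308.

321308 frames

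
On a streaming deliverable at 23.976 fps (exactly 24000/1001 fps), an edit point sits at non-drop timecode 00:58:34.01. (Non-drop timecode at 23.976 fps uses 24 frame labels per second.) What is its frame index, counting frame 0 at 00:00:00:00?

84337

Total seconds to the label: (0 × 3600 + 58 × 60 + 34) = 3514.
Frame index = 3514 × 24 + 1 = 84337.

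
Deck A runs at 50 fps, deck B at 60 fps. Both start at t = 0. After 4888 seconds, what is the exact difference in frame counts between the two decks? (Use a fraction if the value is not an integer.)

A emits 50 × 4888 = 244400 frames; B emits 60 × 4888 = 293280.
Difference = 48880 frames; B is ahead of A.

48880 frames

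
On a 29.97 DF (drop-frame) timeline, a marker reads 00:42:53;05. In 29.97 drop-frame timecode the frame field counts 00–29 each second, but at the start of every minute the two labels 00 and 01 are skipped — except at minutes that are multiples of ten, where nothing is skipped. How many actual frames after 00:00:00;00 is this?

77119

Complete 10-minute blocks: 4, each 17982 frames → 71928.
Remaining 2 whole minutes in the current block: 1800 + 1 × 1798 = 3598 frames.
Within the current minute: 53 × 30 + 5 − 2 = 1593 (labels ;00/;01 skipped at this minute). Total = 71928 + 3598 + 1593 = 77119.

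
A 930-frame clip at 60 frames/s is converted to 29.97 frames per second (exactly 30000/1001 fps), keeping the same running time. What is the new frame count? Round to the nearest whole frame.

Frames at target rate = 930 × (30000/1001) / (60) = 465000/1001 ≈ 464.535.
Nearest whole frame: 465.

465 frames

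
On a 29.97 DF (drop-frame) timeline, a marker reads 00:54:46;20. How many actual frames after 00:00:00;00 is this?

98502

As if non-drop at 30 labels/s: (0 × 3600 + 54 × 60 + 46) × 30 + 20 = 98600.
Minute boundaries passed: 54; those not divisible by 10: 54 − 5 = 49; dropped labels = 2 × 49 = 98.
Actual frame index = 98600 − 98 = 98502.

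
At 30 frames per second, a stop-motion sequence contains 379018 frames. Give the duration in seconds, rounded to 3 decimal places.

Running time = 379018 × 1/30 = 189509/15 s ≈ 12633.933 s.

12633.933 seconds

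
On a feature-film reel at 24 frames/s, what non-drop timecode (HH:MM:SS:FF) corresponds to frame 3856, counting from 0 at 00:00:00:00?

3856 ÷ 24 = 160 full seconds, remainder 16 frames.
160 s = 0 h 2 min 40 s.
Timecode: 00:02:40:16.

00:02:40:16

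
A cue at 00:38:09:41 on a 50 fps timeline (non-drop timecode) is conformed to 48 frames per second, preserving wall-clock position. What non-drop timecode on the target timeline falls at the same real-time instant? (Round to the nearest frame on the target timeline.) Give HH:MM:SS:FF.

00:38:09:39

Source frame index: (0×3600 + 38×60 + 9) × 50 + 41 = 114491.
Real time: 114491 / (50) = 114491/50 s.
Target frame: (114491/50) × (48) = 2747784/25 ≈ 109911.360 → 109911.
At 48 labels/s: frame 109911 → 00:38:09:39.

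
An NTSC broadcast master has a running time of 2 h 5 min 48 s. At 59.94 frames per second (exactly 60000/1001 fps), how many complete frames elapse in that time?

2 h 5 min 48 s = 7548 s.
Frames = 7548 × 60000/1001 = 452880000/1001 ≈ 452427.5724.
Complete frames: 452427.

452427 frames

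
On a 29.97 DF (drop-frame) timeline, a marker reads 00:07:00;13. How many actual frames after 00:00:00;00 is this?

12599

As if non-drop at 30 labels/s: (0 × 3600 + 7 × 60 + 0) × 30 + 13 = 12613.
Minute boundaries passed: 7; those not divisible by 10: 7 − 0 = 7; dropped labels = 2 × 7 = 14.
Actual frame index = 12613 − 14 = 12599.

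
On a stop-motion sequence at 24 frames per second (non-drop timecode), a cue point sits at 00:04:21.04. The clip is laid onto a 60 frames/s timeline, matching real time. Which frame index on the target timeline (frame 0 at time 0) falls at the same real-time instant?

Source frame index: (0×3600 + 4×60 + 21) × 24 + 4 = 6268.
Real time: 6268 / (24) = 1567/6 s.
Target frame: (1567/6) × (60) = 15670.

frame 15670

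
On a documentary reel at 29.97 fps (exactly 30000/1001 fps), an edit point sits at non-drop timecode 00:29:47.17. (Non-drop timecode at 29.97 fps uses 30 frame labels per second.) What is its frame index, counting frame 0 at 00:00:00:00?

53627

Total seconds to the label: (0 × 3600 + 29 × 60 + 47) = 1787.
Frame index = 1787 × 30 + 17 = 53627.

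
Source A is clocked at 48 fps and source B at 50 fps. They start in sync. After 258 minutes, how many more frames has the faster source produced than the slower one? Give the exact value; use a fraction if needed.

258 min = 15480 s.
A emits 48 × 15480 = 743040 frames; B emits 50 × 15480 = 774000.
Difference = 30960 frames; B is ahead of A.

30960 frames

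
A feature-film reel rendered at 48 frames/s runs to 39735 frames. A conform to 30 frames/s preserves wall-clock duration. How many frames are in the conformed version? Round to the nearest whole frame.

Frames at target rate = 39735 × (30) / (48) = 198675/8 ≈ 24834.375.
Nearest whole frame: 24834.

24834 frames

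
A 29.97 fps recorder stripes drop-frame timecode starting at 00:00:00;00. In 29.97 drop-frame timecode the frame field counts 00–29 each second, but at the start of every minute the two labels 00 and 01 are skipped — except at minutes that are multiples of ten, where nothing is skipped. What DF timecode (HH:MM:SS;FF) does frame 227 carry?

Each 10-minute DF block holds 10 × 60 × 30 − 9 × 2 = 17982 frames. 227 ÷ 17982 → 0 full blocks, remainder 227.
Within the partial block the first minute is 1800 frames and each further minute 1798, so 0 further minute boundaries passed. Total skipped labels = 18 × 0 + 2 × 0 = 0.
Non-drop label index = 227 + 0 = 227; at 30 labels/s that is 00:00:07:17, i.e. DF 00:00:07;17.

00:00:07;17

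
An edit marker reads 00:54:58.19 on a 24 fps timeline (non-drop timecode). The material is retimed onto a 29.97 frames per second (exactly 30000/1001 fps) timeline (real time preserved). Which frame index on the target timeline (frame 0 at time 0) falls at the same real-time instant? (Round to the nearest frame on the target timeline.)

frame 98865

Source frame index: (0×3600 + 54×60 + 58) × 24 + 19 = 79171.
Real time: 79171 / (24) = 79171/24 s.
Target frame: (79171/24) × (30000/1001) = 98963750/1001 ≈ 98864.885 → 98865.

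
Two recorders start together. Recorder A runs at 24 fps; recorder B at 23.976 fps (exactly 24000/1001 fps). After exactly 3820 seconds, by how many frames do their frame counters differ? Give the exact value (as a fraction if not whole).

A emits 24 × 3820 = 91680 frames; B emits 24000/1001 × 3820 = 91680000/1001.
Difference = 91680/1001 frames (≈ 91.5884); B is behind A.

91680/1001 frames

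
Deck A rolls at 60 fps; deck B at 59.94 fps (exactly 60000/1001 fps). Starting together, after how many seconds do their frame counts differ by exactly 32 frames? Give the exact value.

8008/15 seconds

The gap grows by |60000/1001 − 60| = 60/1001 frames per second.
Time for a 32-frame gap: 32 ÷ (60/1001) = 8008/15 s.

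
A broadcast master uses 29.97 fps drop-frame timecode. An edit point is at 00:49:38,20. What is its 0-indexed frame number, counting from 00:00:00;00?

As if non-drop at 30 labels/s: (0 × 3600 + 49 × 60 + 38) × 30 + 20 = 89360.
Minute boundaries passed: 49; those not divisible by 10: 49 − 4 = 45; dropped labels = 2 × 45 = 90.
Actual frame index = 89360 − 90 = 89270.

89270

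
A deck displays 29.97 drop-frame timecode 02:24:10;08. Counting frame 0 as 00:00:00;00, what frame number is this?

As if non-drop at 30 labels/s: (2 × 3600 + 24 × 60 + 10) × 30 + 8 = 259508.
Minute boundaries passed: 144; those not divisible by 10: 144 − 14 = 130; dropped labels = 2 × 130 = 260.
Actual frame index = 259508 − 260 = 259248.

259248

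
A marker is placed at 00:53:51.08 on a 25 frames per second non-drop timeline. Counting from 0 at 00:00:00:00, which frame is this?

80783

Total seconds to the label: (0 × 3600 + 53 × 60 + 51) = 3231.
Frame index = 3231 × 25 + 8 = 80783.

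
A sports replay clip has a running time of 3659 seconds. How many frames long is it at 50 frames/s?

182950 frames

Frames = 3659 × 50 = 182950.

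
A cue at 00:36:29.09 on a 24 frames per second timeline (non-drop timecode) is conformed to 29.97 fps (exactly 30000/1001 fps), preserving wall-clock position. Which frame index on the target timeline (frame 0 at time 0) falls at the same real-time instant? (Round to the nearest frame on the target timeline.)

Source frame index: (0×3600 + 36×60 + 29) × 24 + 9 = 52545.
Real time: 52545 / (24) = 17515/8 s.
Target frame: (17515/8) × (30000/1001) = 65681250/1001 ≈ 65615.634 → 65616.

frame 65616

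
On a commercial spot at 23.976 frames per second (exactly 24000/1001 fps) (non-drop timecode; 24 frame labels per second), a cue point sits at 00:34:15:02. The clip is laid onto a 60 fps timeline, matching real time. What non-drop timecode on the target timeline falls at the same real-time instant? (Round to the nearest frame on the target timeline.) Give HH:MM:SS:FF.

Source frame index: (0×3600 + 34×60 + 15) × 24 + 2 = 49322.
Real time: 49322 / (24000/1001) = 24685661/12000 s.
Target frame: (24685661/12000) × (60) = 24685661/200 ≈ 123428.305 → 123428.
At 60 labels/s: frame 123428 → 00:34:17:08.

00:34:17:08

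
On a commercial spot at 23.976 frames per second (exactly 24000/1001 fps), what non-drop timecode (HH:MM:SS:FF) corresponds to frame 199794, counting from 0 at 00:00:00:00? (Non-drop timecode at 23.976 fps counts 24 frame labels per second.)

199794 ÷ 24 = 8324 full seconds, remainder 18 frames.
8324 s = 2 h 18 min 44 s.
Timecode: 02:18:44:18.

02:18:44:18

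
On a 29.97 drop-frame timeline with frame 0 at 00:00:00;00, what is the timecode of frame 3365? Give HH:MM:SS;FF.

Each 10-minute DF block holds 10 × 60 × 30 − 9 × 2 = 17982 frames. 3365 ÷ 17982 → 0 full blocks, remainder 3365.
Within the partial block the first minute is 1800 frames and each further minute 1798, so 1 further minute boundary passed. Total skipped labels = 18 × 0 + 2 × 1 = 2.
Non-drop label index = 3365 + 2 = 3367; at 30 labels/s that is 00:01:52:07, i.e. DF 00:01:52;07.

00:01:52;07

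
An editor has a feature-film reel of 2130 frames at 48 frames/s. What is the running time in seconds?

44.375 seconds

Running time = 2130 / (48) = 44.375 s.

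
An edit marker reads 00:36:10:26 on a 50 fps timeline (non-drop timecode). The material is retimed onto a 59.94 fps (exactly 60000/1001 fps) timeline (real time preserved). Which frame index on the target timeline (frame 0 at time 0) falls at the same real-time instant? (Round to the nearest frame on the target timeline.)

Source frame index: (0×3600 + 36×60 + 10) × 50 + 26 = 108526.
Real time: 108526 / (50) = 54263/25 s.
Target frame: (54263/25) × (60000/1001) = 11839200/91 ≈ 130101.099 → 130101.

frame 130101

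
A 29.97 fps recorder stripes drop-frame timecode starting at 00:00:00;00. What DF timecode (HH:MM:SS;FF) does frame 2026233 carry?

Ten DF minutes hold 17982 frames, so frame 2026233 lies in block 112 (frames 2013984–2031965) with 12249 frames into that block.
The block's first minute is 1800 frames and the rest 1798 each; 12249 frames reaches minute 6, so 112 × 18 + 6 × 2 = 2028 labels have been skipped so far.
Adding those back, label number 2026233 + 2028 = 2028261 at 30 labels/s is 67608 s + 21 f = 18 h 46 min 48 s frame 21, i.e. 18:46:48;21.

18:46:48;21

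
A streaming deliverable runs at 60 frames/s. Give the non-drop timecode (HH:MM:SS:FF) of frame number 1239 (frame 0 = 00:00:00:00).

1239 ÷ 60 = 20 full seconds, remainder 39 frames.
20 s = 0 h 0 min 20 s.
Timecode: 00:00:20:39.

00:00:20:39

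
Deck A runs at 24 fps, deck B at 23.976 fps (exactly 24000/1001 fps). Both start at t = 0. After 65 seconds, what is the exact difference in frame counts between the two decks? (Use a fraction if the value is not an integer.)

120/77 frames

A emits 24 × 65 = 1560 frames; B emits 24000/1001 × 65 = 120000/77.
Difference = 120/77 frames (≈ 1.5584); B is behind A.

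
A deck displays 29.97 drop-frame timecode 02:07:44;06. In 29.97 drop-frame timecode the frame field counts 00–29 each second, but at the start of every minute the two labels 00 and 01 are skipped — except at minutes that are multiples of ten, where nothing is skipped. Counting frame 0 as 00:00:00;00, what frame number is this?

As if non-drop at 30 labels/s: (2 × 3600 + 7 × 60 + 44) × 30 + 6 = 229926.
Minute boundaries passed: 127; those not divisible by 10: 127 − 12 = 115; dropped labels = 2 × 115 = 230.
Actual frame index = 229926 − 230 = 229696.

229696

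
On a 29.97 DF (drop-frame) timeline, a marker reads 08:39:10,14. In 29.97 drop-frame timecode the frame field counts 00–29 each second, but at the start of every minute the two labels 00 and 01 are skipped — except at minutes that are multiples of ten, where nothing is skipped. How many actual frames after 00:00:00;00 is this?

933578

As if non-drop at 30 labels/s: (8 × 3600 + 39 × 60 + 10) × 30 + 14 = 934514.
Minute boundaries passed: 519; those not divisible by 10: 519 − 51 = 468; dropped labels = 2 × 468 = 936.
Actual frame index = 934514 − 936 = 933578.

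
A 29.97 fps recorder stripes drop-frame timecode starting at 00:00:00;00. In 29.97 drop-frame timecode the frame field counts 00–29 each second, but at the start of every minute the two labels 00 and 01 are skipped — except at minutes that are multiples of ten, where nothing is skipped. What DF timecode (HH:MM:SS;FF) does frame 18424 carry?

00:10:14;22

Ten DF minutes hold 17982 frames, so frame 18424 lies in block 1 (frames 17982–35963) with 442 frames into that block.
The block's first minute is 1800 frames and the rest 1798 each; 442 frames reaches minute 0, so 1 × 18 + 0 × 2 = 18 labels have been skipped so far.
Adding those back, label number 18424 + 18 = 18442 at 30 labels/s is 614 s + 22 f = 0 h 10 min 14 s frame 22, i.e. 00:10:14;22.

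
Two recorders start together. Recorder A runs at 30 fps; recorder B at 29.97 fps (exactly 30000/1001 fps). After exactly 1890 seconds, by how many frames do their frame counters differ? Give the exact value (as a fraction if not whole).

A emits 30 × 1890 = 56700 frames; B emits 30000/1001 × 1890 = 8100000/143.
Difference = 8100/143 frames (≈ 56.6434); B is behind A.

8100/143 frames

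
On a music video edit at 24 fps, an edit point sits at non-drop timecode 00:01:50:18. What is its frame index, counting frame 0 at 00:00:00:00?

frame 2658

Total seconds to the label: (0 × 3600 + 1 × 60 + 50) = 110.
Frame index = 110 × 24 + 18 = 2658.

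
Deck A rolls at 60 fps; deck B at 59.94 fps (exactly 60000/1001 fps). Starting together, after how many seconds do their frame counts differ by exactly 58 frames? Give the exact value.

The gap grows by |60000/1001 − 60| = 60/1001 frames per second.
Time for a 58-frame gap: 58 ÷ (60/1001) = 29029/30 s.

29029/30 seconds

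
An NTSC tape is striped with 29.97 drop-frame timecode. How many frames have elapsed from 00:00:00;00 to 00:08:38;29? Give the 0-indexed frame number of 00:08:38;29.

Complete 10-minute blocks: 0, each 17982 frames → 0.
Remaining 8 whole minutes in the current block: 1800 + 7 × 1798 = 14386 frames.
Within the current minute: 38 × 30 + 29 − 2 = 1167 (labels ;00/;01 skipped at this minute). Total = 0 + 14386 + 1167 = 15553.

15553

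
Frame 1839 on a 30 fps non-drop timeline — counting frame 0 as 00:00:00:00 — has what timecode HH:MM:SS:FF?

00:01:01:09

1839 ÷ 30 = 61 full seconds, remainder 9 frames.
61 s = 0 h 1 min 1 s.
Timecode: 00:01:01:09.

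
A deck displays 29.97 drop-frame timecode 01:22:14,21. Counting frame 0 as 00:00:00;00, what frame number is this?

147893

As if non-drop at 30 labels/s: (1 × 3600 + 22 × 60 + 14) × 30 + 21 = 148041.
Minute boundaries passed: 82; those not divisible by 10: 82 − 8 = 74; dropped labels = 2 × 74 = 148.
Actual frame index = 148041 − 148 = 147893.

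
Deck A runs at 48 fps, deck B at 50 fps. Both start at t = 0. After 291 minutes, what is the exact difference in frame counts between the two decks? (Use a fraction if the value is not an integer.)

291 min = 17460 s.
A emits 48 × 17460 = 838080 frames; B emits 50 × 17460 = 873000.
Difference = 34920 frames; B is ahead of A.

34920 frames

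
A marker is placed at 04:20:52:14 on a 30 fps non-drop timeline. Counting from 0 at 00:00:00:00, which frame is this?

Total seconds to the label: (4 × 3600 + 20 × 60 + 52) = 15652.
Frame index = 15652 × 30 + 14 = 469574.

frame 469574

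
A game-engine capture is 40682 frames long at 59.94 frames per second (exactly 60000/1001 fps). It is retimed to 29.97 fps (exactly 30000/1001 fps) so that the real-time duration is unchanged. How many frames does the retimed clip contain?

20341 frames

Target frames = source frames × (target rate / source rate) = 40682 × (30000/1001)/(60000/1001) = 40682 × 1/2 = 20341.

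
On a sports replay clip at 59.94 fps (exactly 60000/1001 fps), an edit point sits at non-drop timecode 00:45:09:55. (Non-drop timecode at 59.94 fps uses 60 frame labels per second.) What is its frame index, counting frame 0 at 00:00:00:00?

162595

Total seconds to the label: (0 × 3600 + 45 × 60 + 9) = 2709.
Frame index = 2709 × 60 + 55 = 162595.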